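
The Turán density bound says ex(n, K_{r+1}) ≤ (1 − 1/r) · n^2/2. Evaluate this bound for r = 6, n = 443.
Turán density bound = (5/6) · 443^2/2 = 981245/12 ≈ 81770.4167

Turán's theorem: ex(n, K_{r+1}) is achieved by the complete r-partite Turán graph T(n, r) with parts as balanced as possible, and is at most (1 − 1/r) · n^2/2. For r = 6, n = 443: the density bound is (5/6) · 196249/2 = 981245/12 ≈ 81770.4167. The integer-valued extremum is e(T(443, 6)) = 81770, which is strictly less than the density bound 981245/12 since 6 ∤ 443 (the parts of T(443, 6) cannot all be equal).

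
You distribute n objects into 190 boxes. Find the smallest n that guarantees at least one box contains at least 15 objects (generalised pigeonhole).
n = (15 − 1)·190 + 1 = 2661

By the generalised pigeonhole principle, to guarantee some box contains ≥ r objects we need more than (r − 1) · k objects total. Threshold: n = (r − 1) · k + 1. With r = 15 and k = 190: n = 14 · 190 + 1 = 2660 + 1 = 2661. For n = 2660 = 14 · 190, we can put exactly 14 objects in every box, avoiding 15 in any single one — so 2661 is tight.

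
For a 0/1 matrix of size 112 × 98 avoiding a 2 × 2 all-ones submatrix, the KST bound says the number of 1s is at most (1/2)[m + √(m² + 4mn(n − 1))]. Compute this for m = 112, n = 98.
z(112, 98; 2, 2) ≤ (1/2)[112 + √(112² + 4·112·98·97)] = (1/2)[112 + √4271232] = 1089.348

Kővári–Sós–Turán: let r_1, ..., r_112 be the row sums and z = Σ r_i the total number of 1s. Each pair of columns can share at most one row with both entries 1 (else a 2×2 all-ones block appears), so Σ_i C(r_i, 2) ≤ C(98, 2) = 4753. By convexity Σ_i C(r_i, 2) ≥ 112·C(z/112, 2) = z(z − 112)/(2·112), giving z² − 112z − 112·98·97 ≤ 0 and hence z ≤ (1/2)[112 + √(12544 + 4·1064672)] = (1/2)[112 + √4271232] ≈ (1/2)(112 + 2066.6959) = 1089.348.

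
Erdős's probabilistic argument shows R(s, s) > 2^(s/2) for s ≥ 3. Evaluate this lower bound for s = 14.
2^(14/2) = 128; so R(14, 14) > 128

Colour each edge of K_n uniformly at random with red/blue. The expected number of monochromatic K_14 is C(n, 14) · 2 · 2^(−C(14,2)). If C(n, 14) · 2^(1 − C(14,2)) < 1, then with positive probability no monochromatic K_14 exists, so R(14, 14) > n. The standard estimate C(n, 14) ≤ n^14/14! shows this inequality holds whenever n ≤ 2^(14/2) (since 14! · 2^(C(14,2) − 1) > 2^(14^2/2) ≥ n^14). Hence R(14, 14) > 2^(14/2) = 128.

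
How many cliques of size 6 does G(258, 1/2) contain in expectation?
E[# K_6] = C(258, 6) · (1/2)^C(6, 2) = 386326692928 / 2^15 = 6036354577/512 ≈ 11789755.033203

For each 6-subset S of vertices (there are C(258, 6) = 386326692928 such S), let X_S = 1 if S induces a K_6 (all C(6, 2) = 15 edges present). Then P(X_S = 1) = (1/2)^15 = 1/32768. By linearity of expectation, E[# K_6] = C(258, 6) · (1/2)^15 = 386326692928 / 32768 = 6036354577/512 ≈ 11789755.033203.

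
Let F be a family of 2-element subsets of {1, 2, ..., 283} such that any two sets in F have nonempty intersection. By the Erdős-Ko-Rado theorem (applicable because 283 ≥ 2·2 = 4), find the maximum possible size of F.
max |F| = C(282, 1) = 282

The Erdős-Ko-Rado theorem states: for n ≥ 2k, an intersecting family of k-subsets of an n-element set has size at most C(n − 1, k − 1), with equality for 'star' families {A ⊆ [n] : |A| = k, i ∈ A} (fix an element i). For n = 283, k = 2: C(282, 1) = 282.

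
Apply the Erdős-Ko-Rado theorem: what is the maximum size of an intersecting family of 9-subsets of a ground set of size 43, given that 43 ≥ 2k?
max |F| = C(42, 8) = 118030185

Erdős-Ko-Rado (1961): when n ≥ 2k, max |F| = C(n−1, k−1). The bound is attained by the star {A : i ∈ A} for any fixed i ∈ [n]. Here C(43−1, 9−1) = C(42, 8) = 118030185.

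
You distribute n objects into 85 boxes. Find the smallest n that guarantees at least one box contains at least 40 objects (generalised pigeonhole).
n = (40 − 1)·85 + 1 = 3316

By the generalised pigeonhole principle, to guarantee some box contains ≥ r objects we need more than (r − 1) · k objects total. Threshold: n = (r − 1) · k + 1. With r = 40 and k = 85: n = 39 · 85 + 1 = 3315 + 1 = 3316. For n = 3315 = 39 · 85, we can put exactly 39 objects in every box, avoiding 40 in any single one — so 3316 is tight.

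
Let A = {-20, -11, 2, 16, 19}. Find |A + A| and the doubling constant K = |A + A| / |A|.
K = |A + A| / |A| = 15/5 = 3

Enumerate A + A = {a + b : a, b ∈ A}. With |A| = 5, there are |A|^2 = 25 ordered sum pairs; collecting distinct values, A + A = {-40, -31, -22, -18, -9, -4, -1, 4, 5, 8, 18, 21, 32, 35, 38}, so |A + A| = 15. Thus K = 15/5 = 3. For comparison, the minimum possible |A + A| over all 5-element sets is 2·5 − 1 = 9 (so min K = 9/5), attained only by arithmetic progressions.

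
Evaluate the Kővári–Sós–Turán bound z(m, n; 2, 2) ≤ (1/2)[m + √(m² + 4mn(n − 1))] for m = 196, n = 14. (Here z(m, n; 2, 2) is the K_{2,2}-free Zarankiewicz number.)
z(196, 14; 2, 2) ≤ (1/2)[196 + √(196² + 4·196·14·13)] = (1/2)[196 + √181104] = 310.7816

Kővári–Sós–Turán: let r_1, ..., r_196 be the row sums and z = Σ r_i the total number of 1s. Each pair of columns can share at most one row with both entries 1 (else a 2×2 all-ones block appears), so Σ_i C(r_i, 2) ≤ C(14, 2) = 91. By convexity Σ_i C(r_i, 2) ≥ 196·C(z/196, 2) = z(z − 196)/(2·196), giving z² − 196z − 196·14·13 ≤ 0 and hence z ≤ (1/2)[196 + √(38416 + 4·35672)] = (1/2)[196 + √181104] ≈ (1/2)(196 + 425.5632) = 310.7816.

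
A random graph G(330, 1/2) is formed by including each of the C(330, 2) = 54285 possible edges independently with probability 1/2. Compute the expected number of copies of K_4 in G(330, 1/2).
E[# K_4] = C(330, 4) · (1/2)^C(4, 2) = 485199330 / 2^6 = 242599665/32 = 7581239.53125

For each 4-subset S of vertices (there are C(330, 4) = 485199330 such S), let X_S = 1 if S induces a K_4 (all C(4, 2) = 6 edges present). Then P(X_S = 1) = (1/2)^6 = 1/64. By linearity of expectation, E[# K_4] = C(330, 4) · (1/2)^6 = 485199330 / 64 = 242599665/32 = 7581239.53125.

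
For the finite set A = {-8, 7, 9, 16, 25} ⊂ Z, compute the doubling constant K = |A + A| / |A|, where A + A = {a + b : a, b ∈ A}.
K = |A + A| / |A| = 14/5

Enumerate A + A = {a + b : a, b ∈ A}. With |A| = 5, there are |A|^2 = 25 ordered sum pairs; collecting distinct values, A + A = {-16, -1, 1, 8, 14, 16, 17, 18, 23, 25, 32, 34, 41, 50}, so |A + A| = 14. Thus K = 14/5. For comparison, the minimum possible |A + A| over all 5-element sets is 2·5 − 1 = 9 (so min K = 9/5), attained only by arithmetic progressions.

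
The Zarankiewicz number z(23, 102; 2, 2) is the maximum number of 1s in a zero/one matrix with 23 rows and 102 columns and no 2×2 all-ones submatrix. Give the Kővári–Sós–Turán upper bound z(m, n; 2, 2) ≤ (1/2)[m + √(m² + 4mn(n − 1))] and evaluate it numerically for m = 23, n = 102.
z(23, 102; 2, 2) ≤ (1/2)[23 + √(23² + 4·23·102·101)] = (1/2)[23 + √948313] = 498.4068

Kővári–Sós–Turán: let r_1, ..., r_23 be the row sums and z = Σ r_i the total number of 1s. Each pair of columns can share at most one row with both entries 1 (else a 2×2 all-ones block appears), so Σ_i C(r_i, 2) ≤ C(102, 2) = 5151. By convexity Σ_i C(r_i, 2) ≥ 23·C(z/23, 2) = z(z − 23)/(2·23), giving z² − 23z − 23·102·101 ≤ 0 and hence z ≤ (1/2)[23 + √(529 + 4·236946)] = (1/2)[23 + √948313] ≈ (1/2)(23 + 973.8136) = 498.4068.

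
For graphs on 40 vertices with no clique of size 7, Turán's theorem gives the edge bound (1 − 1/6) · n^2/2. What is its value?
Turán density bound = (5/6) · 40^2/2 = 2000/3 ≈ 666.6667

Turán's theorem: ex(n, K_{r+1}) is achieved by the complete r-partite Turán graph T(n, r) with parts as balanced as possible, and is at most (1 − 1/r) · n^2/2. For r = 6, n = 40: the density bound is (5/6) · 1600/2 = 2000/3 ≈ 666.6667. The integer-valued extremum is e(T(40, 6)) = 666, which is strictly less than the density bound 2000/3 since 6 ∤ 40 (the parts of T(40, 6) cannot all be equal).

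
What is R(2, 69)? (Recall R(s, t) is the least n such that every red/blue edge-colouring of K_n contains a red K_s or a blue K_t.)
R(2, 69) = 69

R(2, k) = k for all k ≥ 2: in a 2-colouring of K_k, either some edge is red (a red K_2) or all edges are blue (a blue K_k). And K_{68} coloured all-blue has no blue K_69, so R(2, 69) > 68. Hence R(2, 69) = 69.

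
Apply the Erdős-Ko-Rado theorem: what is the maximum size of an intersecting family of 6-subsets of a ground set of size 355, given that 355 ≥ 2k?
max |F| = C(354, 5) = 45031306320

Erdős-Ko-Rado (1961): when n ≥ 2k, max |F| = C(n−1, k−1). The bound is attained by the star {A : i ∈ A} for any fixed i ∈ [n]. Here C(355−1, 6−1) = C(354, 5) = 45031306320.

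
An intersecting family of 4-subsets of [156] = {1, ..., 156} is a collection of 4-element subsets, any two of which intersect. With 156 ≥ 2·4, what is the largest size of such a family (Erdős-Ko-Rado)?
max |F| = C(155, 3) = 608685

The Erdős-Ko-Rado theorem states: for n ≥ 2k, an intersecting family of k-subsets of an n-element set has size at most C(n − 1, k − 1), with equality for 'star' families {A ⊆ [n] : |A| = k, i ∈ A} (fix an element i). For n = 156, k = 4: C(155, 3) = 608685.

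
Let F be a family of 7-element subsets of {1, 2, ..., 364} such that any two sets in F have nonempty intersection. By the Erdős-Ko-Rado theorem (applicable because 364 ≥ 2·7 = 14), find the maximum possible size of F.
max |F| = C(363, 6) = 3048385428726

The Erdős-Ko-Rado theorem states: for n ≥ 2k, an intersecting family of k-subsets of an n-element set has size at most C(n − 1, k − 1), with equality for 'star' families {A ⊆ [n] : |A| = k, i ∈ A} (fix an element i). For n = 364, k = 7: C(363, 6) = 3048385428726.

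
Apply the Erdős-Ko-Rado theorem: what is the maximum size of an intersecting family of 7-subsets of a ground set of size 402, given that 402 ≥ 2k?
max |F| = C(401, 6) = 5561776438680

Erdős-Ko-Rado (1961): when n ≥ 2k, max |F| = C(n−1, k−1). The bound is attained by the star {A : i ∈ A} for any fixed i ∈ [n]. Here C(402−1, 7−1) = C(401, 6) = 5561776438680.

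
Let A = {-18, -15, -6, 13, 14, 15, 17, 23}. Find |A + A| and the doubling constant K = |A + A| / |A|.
K = |A + A| / |A| = 32/8 = 4

Enumerate A + A = {a + b : a, b ∈ A}. With |A| = 8, there are |A|^2 = 64 ordered sum pairs; collecting distinct values, A + A = {-36, -33, -30, -24, -21, -12, -5, -4, -3, -2, -1, 0, 2, 5, 7, 8, 9, 11, 17, 26, 27, 28, 29, 30, 31, 32, 34, 36, 37, 38, 40, 46}, so |A + A| = 32. Thus K = 32/8 = 4. For comparison, the minimum possible |A + A| over all 8-element sets is 2·8 − 1 = 15 (so min K = 15/8), attained only by arithmetic progressions.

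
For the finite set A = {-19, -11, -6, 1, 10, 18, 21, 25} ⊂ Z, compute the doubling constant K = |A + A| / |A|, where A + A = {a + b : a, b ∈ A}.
K = |A + A| / |A| = 33/8

Enumerate A + A = {a + b : a, b ∈ A}. With |A| = 8, there are |A|^2 = 64 ordered sum pairs; collecting distinct values, A + A = {-38, -30, -25, -22, -18, -17, -12, -10, -9, -5, -1, 2, 4, 6, 7, 10, 11, 12, 14, 15, 19, 20, 22, 26, 28, 31, 35, 36, 39, 42, 43, 46, 50}, so |A + A| = 33. Thus K = 33/8. For comparison, the minimum possible |A + A| over all 8-element sets is 2·8 − 1 = 15 (so min K = 15/8), attained only by arithmetic progressions.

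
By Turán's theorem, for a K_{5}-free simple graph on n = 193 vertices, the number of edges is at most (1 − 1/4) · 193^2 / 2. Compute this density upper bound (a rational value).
Turán density bound = (3/4) · 193^2/2 = 111747/8 ≈ 13968.375

Turán's theorem: ex(n, K_{r+1}) is achieved by the complete r-partite Turán graph T(n, r) with parts as balanced as possible, and is at most (1 − 1/r) · n^2/2. For r = 4, n = 193: the density bound is (3/4) · 37249/2 = 111747/8 ≈ 13968.375. The integer-valued extremum is e(T(193, 4)) = 13968, which is strictly less than the density bound 111747/8 since 4 ∤ 193 (the parts of T(193, 4) cannot all be equal).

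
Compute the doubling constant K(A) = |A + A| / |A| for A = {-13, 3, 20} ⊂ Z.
K = |A + A| / |A| = 6/3 = 2

Enumerate A + A = {a + b : a, b ∈ A}. With |A| = 3, there are |A|^2 = 9 ordered sum pairs; collecting distinct values, A + A = {-26, -10, 6, 7, 23, 40}, so |A + A| = 6. Thus K = 6/3 = 2. For comparison, the minimum possible |A + A| over all 3-element sets is 2·3 − 1 = 5 (so min K = 5/3), attained only by arithmetic progressions.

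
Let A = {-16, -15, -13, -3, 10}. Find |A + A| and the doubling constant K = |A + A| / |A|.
K = |A + A| / |A| = 14/5

Enumerate A + A = {a + b : a, b ∈ A}. With |A| = 5, there are |A|^2 = 25 ordered sum pairs; collecting distinct values, A + A = {-32, -31, -30, -29, -28, -26, -19, -18, -16, -6, -5, -3, 7, 20}, so |A + A| = 14. Thus K = 14/5. For comparison, the minimum possible |A + A| over all 5-element sets is 2·5 − 1 = 9 (so min K = 9/5), attained only by arithmetic progressions.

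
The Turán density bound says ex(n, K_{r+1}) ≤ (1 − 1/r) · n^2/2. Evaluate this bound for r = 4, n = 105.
Turán density bound = (3/4) · 105^2/2 = 33075/8 ≈ 4134.375

Turán's theorem: ex(n, K_{r+1}) is achieved by the complete r-partite Turán graph T(n, r) with parts as balanced as possible, and is at most (1 − 1/r) · n^2/2. For r = 4, n = 105: the density bound is (3/4) · 11025/2 = 33075/8 ≈ 4134.375. The integer-valued extremum is e(T(105, 4)) = 4134, which is strictly less than the density bound 33075/8 since 4 ∤ 105 (the parts of T(105, 4) cannot all be equal).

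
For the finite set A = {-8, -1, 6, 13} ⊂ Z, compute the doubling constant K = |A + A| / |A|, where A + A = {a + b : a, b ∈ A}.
K = |A + A| / |A| = 7/4

Enumerate A + A = {a + b : a, b ∈ A}. With |A| = 4, there are |A|^2 = 16 ordered sum pairs; collecting distinct values, A + A = {-16, -9, -2, 5, 12, 19, 26}, so |A + A| = 7. Thus K = 7/4. Here |A + A| = 2|A| − 1 = 7, the minimum possible — so K = 7/4 is minimal, which holds iff A is an arithmetic progression.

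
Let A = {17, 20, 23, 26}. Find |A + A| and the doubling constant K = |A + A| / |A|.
K = |A + A| / |A| = 7/4

Enumerate A + A = {a + b : a, b ∈ A}. With |A| = 4, there are |A|^2 = 16 ordered sum pairs; collecting distinct values, A + A = {34, 37, 40, 43, 46, 49, 52}, so |A + A| = 7. Thus K = 7/4. Here |A + A| = 2|A| − 1 = 7, the minimum possible — so K = 7/4 is minimal, which holds iff A is an arithmetic progression.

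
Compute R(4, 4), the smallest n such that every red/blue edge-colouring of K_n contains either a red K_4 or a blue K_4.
R(4, 4) = 18

Lower bound: an explicit 2-colouring of K_{17} (typically a Paley-type or other structured construction) avoids a red K_4 and a blue K_4, showing R(4, 4) > 17.
Upper bound: the Erdős–Szekeres recurrence R(r, t') ≤ R(r−1, t') + R(r, t'−1) yields R(4, 4) ≤ 18.
Hence R(4, 4) = 18.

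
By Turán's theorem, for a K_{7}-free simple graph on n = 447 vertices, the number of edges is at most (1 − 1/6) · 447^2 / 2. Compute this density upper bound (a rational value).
Turán density bound = (5/6) · 447^2/2 = 333015/4 ≈ 83253.75

Turán's theorem: ex(n, K_{r+1}) is achieved by the complete r-partite Turán graph T(n, r) with parts as balanced as possible, and is at most (1 − 1/r) · n^2/2. For r = 6, n = 447: the density bound is (5/6) · 199809/2 = 333015/4 ≈ 83253.75. The integer-valued extremum is e(T(447, 6)) = 83253, which is strictly less than the density bound 333015/4 since 6 ∤ 447 (the parts of T(447, 6) cannot all be equal).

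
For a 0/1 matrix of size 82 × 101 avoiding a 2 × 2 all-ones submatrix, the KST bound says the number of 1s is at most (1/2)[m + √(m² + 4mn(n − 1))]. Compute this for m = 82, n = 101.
z(82, 101; 2, 2) ≤ (1/2)[82 + √(82² + 4·82·101·100)] = (1/2)[82 + √3319524] = 951.978

Kővári–Sós–Turán: let r_1, ..., r_82 be the row sums and z = Σ r_i the total number of 1s. Each pair of columns can share at most one row with both entries 1 (else a 2×2 all-ones block appears), so Σ_i C(r_i, 2) ≤ C(101, 2) = 5050. By convexity Σ_i C(r_i, 2) ≥ 82·C(z/82, 2) = z(z − 82)/(2·82), giving z² − 82z − 82·101·100 ≤ 0 and hence z ≤ (1/2)[82 + √(6724 + 4·828200)] = (1/2)[82 + √3319524] ≈ (1/2)(82 + 1821.9561) = 951.978.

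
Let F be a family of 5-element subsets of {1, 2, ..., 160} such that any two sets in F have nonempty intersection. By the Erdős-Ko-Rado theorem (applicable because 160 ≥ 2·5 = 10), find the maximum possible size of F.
max |F| = C(159, 4) = 25637001

Erdős-Ko-Rado (1961): when n ≥ 2k, max |F| = C(n−1, k−1). The bound is attained by the star {A : i ∈ A} for any fixed i ∈ [n]. Here C(160−1, 5−1) = C(159, 4) = 25637001.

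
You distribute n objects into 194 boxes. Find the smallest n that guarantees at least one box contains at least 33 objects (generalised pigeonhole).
n = (33 − 1)·194 + 1 = 6209

By the generalised pigeonhole principle, to guarantee some box contains ≥ r objects we need more than (r − 1) · k objects total. Threshold: n = (r − 1) · k + 1. With r = 33 and k = 194: n = 32 · 194 + 1 = 6208 + 1 = 6209. For n = 6208 = 32 · 194, we can put exactly 32 objects in every box, avoiding 33 in any single one — so 6209 is tight.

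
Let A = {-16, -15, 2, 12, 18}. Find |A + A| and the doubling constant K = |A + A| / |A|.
K = |A + A| / |A| = 15/5 = 3

Enumerate A + A = {a + b : a, b ∈ A}. With |A| = 5, there are |A|^2 = 25 ordered sum pairs; collecting distinct values, A + A = {-32, -31, -30, -14, -13, -4, -3, 2, 3, 4, 14, 20, 24, 30, 36}, so |A + A| = 15. Thus K = 15/5 = 3. For comparison, the minimum possible |A + A| over all 5-element sets is 2·5 − 1 = 9 (so min K = 9/5), attained only by arithmetic progressions.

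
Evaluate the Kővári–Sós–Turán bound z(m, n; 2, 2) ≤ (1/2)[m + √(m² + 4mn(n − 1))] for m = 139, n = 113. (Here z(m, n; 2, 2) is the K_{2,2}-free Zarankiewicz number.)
z(139, 113; 2, 2) ≤ (1/2)[139 + √(139² + 4·139·113·112)] = (1/2)[139 + √7056057] = 1397.662

Kővári–Sós–Turán: let r_1, ..., r_139 be the row sums and z = Σ r_i the total number of 1s. Each pair of columns can share at most one row with both entries 1 (else a 2×2 all-ones block appears), so Σ_i C(r_i, 2) ≤ C(113, 2) = 6328. By convexity Σ_i C(r_i, 2) ≥ 139·C(z/139, 2) = z(z − 139)/(2·139), giving z² − 139z − 139·113·112 ≤ 0 and hence z ≤ (1/2)[139 + √(19321 + 4·1759184)] = (1/2)[139 + √7056057] ≈ (1/2)(139 + 2656.324) = 1397.662.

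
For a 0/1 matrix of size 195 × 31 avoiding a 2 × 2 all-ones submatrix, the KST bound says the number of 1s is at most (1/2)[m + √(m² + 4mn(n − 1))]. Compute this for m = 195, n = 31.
z(195, 31; 2, 2) ≤ (1/2)[195 + √(195² + 4·195·31·30)] = (1/2)[195 + √763425] = 534.371

Kővári–Sós–Turán: let r_1, ..., r_195 be the row sums and z = Σ r_i the total number of 1s. Each pair of columns can share at most one row with both entries 1 (else a 2×2 all-ones block appears), so Σ_i C(r_i, 2) ≤ C(31, 2) = 465. By convexity Σ_i C(r_i, 2) ≥ 195·C(z/195, 2) = z(z − 195)/(2·195), giving z² − 195z − 195·31·30 ≤ 0 and hence z ≤ (1/2)[195 + √(38025 + 4·181350)] = (1/2)[195 + √763425] ≈ (1/2)(195 + 873.742) = 534.371.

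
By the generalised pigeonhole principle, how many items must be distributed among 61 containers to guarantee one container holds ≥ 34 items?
n = (34 − 1)·61 + 1 = 2014

By the generalised pigeonhole principle, to guarantee some box contains ≥ r objects we need more than (r − 1) · k objects total. Threshold: n = (r − 1) · k + 1. With r = 34 and k = 61: n = 33 · 61 + 1 = 2013 + 1 = 2014. For n = 2013 = 33 · 61, we can put exactly 33 objects in every box, avoiding 34 in any single one — so 2014 is tight.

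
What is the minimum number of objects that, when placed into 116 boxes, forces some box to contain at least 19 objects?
n = (19 − 1)·116 + 1 = 2089

By the generalised pigeonhole principle, to guarantee some box contains ≥ r objects we need more than (r − 1) · k objects total. Threshold: n = (r − 1) · k + 1. With r = 19 and k = 116: n = 18 · 116 + 1 = 2088 + 1 = 2089. For n = 2088 = 18 · 116, we can put exactly 18 objects in every box, avoiding 19 in any single one — so 2089 is tight.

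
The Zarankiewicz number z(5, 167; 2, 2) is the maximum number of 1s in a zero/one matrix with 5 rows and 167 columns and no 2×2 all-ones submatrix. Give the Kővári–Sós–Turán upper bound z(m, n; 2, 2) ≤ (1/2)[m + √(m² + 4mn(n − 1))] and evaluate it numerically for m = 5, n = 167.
z(5, 167; 2, 2) ≤ (1/2)[5 + √(5² + 4·5·167·166)] = (1/2)[5 + √554465] = 374.812

Kővári–Sós–Turán: let r_1, ..., r_5 be the row sums and z = Σ r_i the total number of 1s. Each pair of columns can share at most one row with both entries 1 (else a 2×2 all-ones block appears), so Σ_i C(r_i, 2) ≤ C(167, 2) = 13861. By convexity Σ_i C(r_i, 2) ≥ 5·C(z/5, 2) = z(z − 5)/(2·5), giving z² − 5z − 5·167·166 ≤ 0 and hence z ≤ (1/2)[5 + √(25 + 4·138610)] = (1/2)[5 + √554465] ≈ (1/2)(5 + 744.6241) = 374.812.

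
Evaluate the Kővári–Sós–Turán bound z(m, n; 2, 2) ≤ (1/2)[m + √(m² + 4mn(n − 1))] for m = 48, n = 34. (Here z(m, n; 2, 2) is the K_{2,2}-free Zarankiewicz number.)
z(48, 34; 2, 2) ≤ (1/2)[48 + √(48² + 4·48·34·33)] = (1/2)[48 + √217728] = 257.3067

Kővári–Sós–Turán: let r_1, ..., r_48 be the row sums and z = Σ r_i the total number of 1s. Each pair of columns can share at most one row with both entries 1 (else a 2×2 all-ones block appears), so Σ_i C(r_i, 2) ≤ C(34, 2) = 561. By convexity Σ_i C(r_i, 2) ≥ 48·C(z/48, 2) = z(z − 48)/(2·48), giving z² − 48z − 48·34·33 ≤ 0 and hence z ≤ (1/2)[48 + √(2304 + 4·53856)] = (1/2)[48 + √217728] ≈ (1/2)(48 + 466.6133) = 257.3067.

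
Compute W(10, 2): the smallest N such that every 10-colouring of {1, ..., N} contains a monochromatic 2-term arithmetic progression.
W(10, 2) = 10 + 1 = 11

A 2-term AP is any pair of integers, so a monochromatic 2-AP exists iff some colour is used at least twice. With 10 colours, the colouring i ↦ i on {1, ..., 10} uses each colour once, avoiding any monochromatic pair, so W(10, 2) > 10. For {1, ..., 11}, pigeonhole forces two integers of the same colour, which form a monochromatic 2-AP. Hence W(10, 2) = 11.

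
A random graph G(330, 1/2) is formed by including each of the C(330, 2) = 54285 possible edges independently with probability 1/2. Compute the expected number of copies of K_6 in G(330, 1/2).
E[# K_6] = C(330, 6) · (1/2)^C(6, 2) = 1713562300450 / 2^15 = 856781150225/16384 ≈ 52293771.376038

For each 6-subset S of vertices (there are C(330, 6) = 1713562300450 such S), let X_S = 1 if S induces a K_6 (all C(6, 2) = 15 edges present). Then P(X_S = 1) = (1/2)^15 = 1/32768. By linearity of expectation, E[# K_6] = C(330, 6) · (1/2)^15 = 1713562300450 / 32768 = 856781150225/16384 ≈ 52293771.376038.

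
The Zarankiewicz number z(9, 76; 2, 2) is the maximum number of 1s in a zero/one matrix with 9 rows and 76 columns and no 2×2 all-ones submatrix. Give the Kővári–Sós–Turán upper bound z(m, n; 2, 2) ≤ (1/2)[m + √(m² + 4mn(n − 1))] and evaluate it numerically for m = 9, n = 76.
z(9, 76; 2, 2) ≤ (1/2)[9 + √(9² + 4·9·76·75)] = (1/2)[9 + √205281] = 231.0397

Kővári–Sós–Turán: let r_1, ..., r_9 be the row sums and z = Σ r_i the total number of 1s. Each pair of columns can share at most one row with both entries 1 (else a 2×2 all-ones block appears), so Σ_i C(r_i, 2) ≤ C(76, 2) = 2850. By convexity Σ_i C(r_i, 2) ≥ 9·C(z/9, 2) = z(z − 9)/(2·9), giving z² − 9z − 9·76·75 ≤ 0 and hence z ≤ (1/2)[9 + √(81 + 4·51300)] = (1/2)[9 + √205281] ≈ (1/2)(9 + 453.0795) = 231.0397.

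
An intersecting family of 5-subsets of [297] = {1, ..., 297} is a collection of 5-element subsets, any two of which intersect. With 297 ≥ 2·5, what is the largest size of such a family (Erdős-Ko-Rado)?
max |F| = C(296, 4) = 313413310

Erdős-Ko-Rado (1961): when n ≥ 2k, max |F| = C(n−1, k−1). The bound is attained by the star {A : i ∈ A} for any fixed i ∈ [n]. Here C(297−1, 5−1) = C(296, 4) = 313413310.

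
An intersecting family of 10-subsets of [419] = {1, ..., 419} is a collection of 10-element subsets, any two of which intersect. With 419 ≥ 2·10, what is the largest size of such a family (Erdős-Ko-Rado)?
max |F| = C(418, 9) = 984382804293580120

The Erdős-Ko-Rado theorem states: for n ≥ 2k, an intersecting family of k-subsets of an n-element set has size at most C(n − 1, k − 1), with equality for 'star' families {A ⊆ [n] : |A| = k, i ∈ A} (fix an element i). For n = 419, k = 10: C(418, 9) = 984382804293580120.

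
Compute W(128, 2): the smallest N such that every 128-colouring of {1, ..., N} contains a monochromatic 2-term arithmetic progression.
W(128, 2) = 128 + 1 = 129

A 2-term AP is any pair of integers, so a monochromatic 2-AP exists iff some colour is used at least twice. With 128 colours, the colouring i ↦ i on {1, ..., 128} uses each colour once, avoiding any monochromatic pair, so W(128, 2) > 128. For {1, ..., 129}, pigeonhole forces two integers of the same colour, which form a monochromatic 2-AP. Hence W(128, 2) = 129.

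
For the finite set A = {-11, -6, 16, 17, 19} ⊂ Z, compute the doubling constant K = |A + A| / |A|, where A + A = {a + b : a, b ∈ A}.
K = |A + A| / |A| = 15/5 = 3

Enumerate A + A = {a + b : a, b ∈ A}. With |A| = 5, there are |A|^2 = 25 ordered sum pairs; collecting distinct values, A + A = {-22, -17, -12, 5, 6, 8, 10, 11, 13, 32, 33, 34, 35, 36, 38}, so |A + A| = 15. Thus K = 15/5 = 3. For comparison, the minimum possible |A + A| over all 5-element sets is 2·5 − 1 = 9 (so min K = 9/5), attained only by arithmetic progressions.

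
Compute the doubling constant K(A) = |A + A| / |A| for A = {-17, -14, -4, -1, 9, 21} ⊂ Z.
K = |A + A| / |A| = 18/6 = 3

Enumerate A + A = {a + b : a, b ∈ A}. With |A| = 6, there are |A|^2 = 36 ordered sum pairs; collecting distinct values, A + A = {-34, -31, -28, -21, -18, -15, -8, -5, -2, 4, 5, 7, 8, 17, 18, 20, 30, 42}, so |A + A| = 18. Thus K = 18/6 = 3. For comparison, the minimum possible |A + A| over all 6-element sets is 2·6 − 1 = 11 (so min K = 11/6), attained only by arithmetic progressions.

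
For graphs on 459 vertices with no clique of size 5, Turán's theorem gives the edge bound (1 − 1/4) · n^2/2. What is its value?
Turán density bound = (3/4) · 459^2/2 = 632043/8 ≈ 79005.375

Turán's theorem: ex(n, K_{r+1}) is achieved by the complete r-partite Turán graph T(n, r) with parts as balanced as possible, and is at most (1 − 1/r) · n^2/2. For r = 4, n = 459: the density bound is (3/4) · 210681/2 = 632043/8 ≈ 79005.375. The integer-valued extremum is e(T(459, 4)) = 79005, which is strictly less than the density bound 632043/8 since 4 ∤ 459 (the parts of T(459, 4) cannot all be equal).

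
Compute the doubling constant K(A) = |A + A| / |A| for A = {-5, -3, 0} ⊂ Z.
K = |A + A| / |A| = 6/3 = 2

Enumerate A + A = {a + b : a, b ∈ A}. With |A| = 3, there are |A|^2 = 9 ordered sum pairs; collecting distinct values, A + A = {-10, -8, -6, -5, -3, 0}, so |A + A| = 6. Thus K = 6/3 = 2. For comparison, the minimum possible |A + A| over all 3-element sets is 2·3 − 1 = 5 (so min K = 5/3), attained only by arithmetic progressions.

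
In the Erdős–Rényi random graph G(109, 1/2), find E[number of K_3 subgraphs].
E[# K_3] = C(109, 3) · (1/2)^C(3, 2) = 209934 / 2^3 = 104967/4 = 26241.75

For each 3-subset S of vertices (there are C(109, 3) = 209934 such S), let X_S = 1 if S induces a K_3 (all C(3, 2) = 3 edges present). Then P(X_S = 1) = (1/2)^3 = 1/8. By linearity of expectation, E[# K_3] = C(109, 3) · (1/2)^3 = 209934 / 8 = 104967/4 = 26241.75.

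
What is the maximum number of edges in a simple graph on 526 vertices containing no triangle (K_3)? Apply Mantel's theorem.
ex(526, K_3) = ⌊526^2/4⌋ = 69169

Mantel (1907): a triangle-free graph on n vertices has at most ⌊n^2/4⌋ edges, with equality for the complete bipartite graph K_{⌊n/2⌋, ⌈n/2⌉}. For n = 526: ⌊526^2/4⌋ = ⌊276676/4⌋ = 69169. The extremal graph is K_{263, 263}, which has 263·263 = 69169 edges.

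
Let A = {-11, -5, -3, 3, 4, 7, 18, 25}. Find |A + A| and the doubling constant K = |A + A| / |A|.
K = |A + A| / |A| = 32/8 = 4

Enumerate A + A = {a + b : a, b ∈ A}. With |A| = 8, there are |A|^2 = 64 ordered sum pairs; collecting distinct values, A + A = {-22, -16, -14, -10, -8, -7, -6, -4, -2, -1, 0, 1, 2, 4, 6, 7, 8, 10, 11, 13, 14, 15, 20, 21, 22, 25, 28, 29, 32, 36, 43, 50}, so |A + A| = 32. Thus K = 32/8 = 4. For comparison, the minimum possible |A + A| over all 8-element sets is 2·8 − 1 = 15 (so min K = 15/8), attained only by arithmetic progressions.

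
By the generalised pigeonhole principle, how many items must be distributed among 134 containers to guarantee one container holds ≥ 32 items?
n = (32 − 1)·134 + 1 = 4155

By the generalised pigeonhole principle, to guarantee some box contains ≥ r objects we need more than (r − 1) · k objects total. Threshold: n = (r − 1) · k + 1. With r = 32 and k = 134: n = 31 · 134 + 1 = 4154 + 1 = 4155. For n = 4154 = 31 · 134, we can put exactly 31 objects in every box, avoiding 32 in any single one — so 4155 is tight.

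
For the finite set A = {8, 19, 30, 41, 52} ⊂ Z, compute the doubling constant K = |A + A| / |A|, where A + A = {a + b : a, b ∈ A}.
K = |A + A| / |A| = 9/5

Enumerate A + A = {a + b : a, b ∈ A}. With |A| = 5, there are |A|^2 = 25 ordered sum pairs; collecting distinct values, A + A = {16, 27, 38, 49, 60, 71, 82, 93, 104}, so |A + A| = 9. Thus K = 9/5. Here |A + A| = 2|A| − 1 = 9, the minimum possible — so K = 9/5 is minimal, which holds iff A is an arithmetic progression.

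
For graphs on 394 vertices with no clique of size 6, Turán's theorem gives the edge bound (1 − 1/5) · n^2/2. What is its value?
Turán density bound = (4/5) · 394^2/2 = 310472/5 ≈ 62094.4

Turán's theorem: ex(n, K_{r+1}) is achieved by the complete r-partite Turán graph T(n, r) with parts as balanced as possible, and is at most (1 − 1/r) · n^2/2. For r = 5, n = 394: the density bound is (4/5) · 155236/2 = 310472/5 ≈ 62094.4. The integer-valued extremum is e(T(394, 5)) = 62094, which is strictly less than the density bound 310472/5 since 5 ∤ 394 (the parts of T(394, 5) cannot all be equal).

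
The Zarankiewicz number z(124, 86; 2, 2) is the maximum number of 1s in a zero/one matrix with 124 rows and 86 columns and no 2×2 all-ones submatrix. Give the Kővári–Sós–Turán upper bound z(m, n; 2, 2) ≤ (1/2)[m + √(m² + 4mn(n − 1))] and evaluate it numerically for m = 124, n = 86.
z(124, 86; 2, 2) ≤ (1/2)[124 + √(124² + 4·124·86·85)] = (1/2)[124 + √3641136] = 1016.088

Kővári–Sós–Turán: let r_1, ..., r_124 be the row sums and z = Σ r_i the total number of 1s. Each pair of columns can share at most one row with both entries 1 (else a 2×2 all-ones block appears), so Σ_i C(r_i, 2) ≤ C(86, 2) = 3655. By convexity Σ_i C(r_i, 2) ≥ 124·C(z/124, 2) = z(z − 124)/(2·124), giving z² − 124z − 124·86·85 ≤ 0 and hence z ≤ (1/2)[124 + √(15376 + 4·906440)] = (1/2)[124 + √3641136] ≈ (1/2)(124 + 1908.1761) = 1016.088.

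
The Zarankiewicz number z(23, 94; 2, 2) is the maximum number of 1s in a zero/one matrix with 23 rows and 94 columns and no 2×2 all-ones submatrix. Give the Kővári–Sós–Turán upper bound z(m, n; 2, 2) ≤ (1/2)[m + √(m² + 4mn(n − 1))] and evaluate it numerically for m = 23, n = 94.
z(23, 94; 2, 2) ≤ (1/2)[23 + √(23² + 4·23·94·93)] = (1/2)[23 + √804793] = 460.0513

Kővári–Sós–Turán: let r_1, ..., r_23 be the row sums and z = Σ r_i the total number of 1s. Each pair of columns can share at most one row with both entries 1 (else a 2×2 all-ones block appears), so Σ_i C(r_i, 2) ≤ C(94, 2) = 4371. By convexity Σ_i C(r_i, 2) ≥ 23·C(z/23, 2) = z(z − 23)/(2·23), giving z² − 23z − 23·94·93 ≤ 0 and hence z ≤ (1/2)[23 + √(529 + 4·201066)] = (1/2)[23 + √804793] ≈ (1/2)(23 + 897.1026) = 460.0513.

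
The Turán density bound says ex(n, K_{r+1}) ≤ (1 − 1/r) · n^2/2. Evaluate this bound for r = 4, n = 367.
Turán density bound = (3/4) · 367^2/2 = 404067/8 ≈ 50508.375

Turán's theorem: ex(n, K_{r+1}) is achieved by the complete r-partite Turán graph T(n, r) with parts as balanced as possible, and is at most (1 − 1/r) · n^2/2. For r = 4, n = 367: the density bound is (3/4) · 134689/2 = 404067/8 ≈ 50508.375. The integer-valued extremum is e(T(367, 4)) = 50508, which is strictly less than the density bound 404067/8 since 4 ∤ 367 (the parts of T(367, 4) cannot all be equal).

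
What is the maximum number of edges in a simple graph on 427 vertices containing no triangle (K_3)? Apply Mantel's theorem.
ex(427, K_3) = ⌊427^2/4⌋ = 45582

Mantel (1907): a triangle-free graph on n vertices has at most ⌊n^2/4⌋ edges, with equality for the complete bipartite graph K_{⌊n/2⌋, ⌈n/2⌉}. For n = 427: ⌊427^2/4⌋ = ⌊182329/4⌋ = 45582. The extremal graph is K_{213, 214}, which has 213·214 = 45582 edges.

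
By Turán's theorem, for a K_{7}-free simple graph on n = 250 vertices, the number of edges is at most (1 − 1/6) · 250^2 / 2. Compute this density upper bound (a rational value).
Turán density bound = (5/6) · 250^2/2 = 78125/3 ≈ 26041.6667

Turán's theorem: ex(n, K_{r+1}) is achieved by the complete r-partite Turán graph T(n, r) with parts as balanced as possible, and is at most (1 − 1/r) · n^2/2. For r = 6, n = 250: the density bound is (5/6) · 62500/2 = 78125/3 ≈ 26041.6667. The integer-valued extremum is e(T(250, 6)) = 26041, which is strictly less than the density bound 78125/3 since 6 ∤ 250 (the parts of T(250, 6) cannot all be equal).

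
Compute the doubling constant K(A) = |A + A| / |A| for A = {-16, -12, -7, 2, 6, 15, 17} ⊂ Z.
K = |A + A| / |A| = 24/7

Enumerate A + A = {a + b : a, b ∈ A}. With |A| = 7, there are |A|^2 = 49 ordered sum pairs; collecting distinct values, A + A = {-32, -28, -24, -23, -19, -14, -10, -6, -5, -1, 1, 3, 4, 5, 8, 10, 12, 17, 19, 21, 23, 30, 32, 34}, so |A + A| = 24. Thus K = 24/7. For comparison, the minimum possible |A + A| over all 7-element sets is 2·7 − 1 = 13 (so min K = 13/7), attained only by arithmetic progressions.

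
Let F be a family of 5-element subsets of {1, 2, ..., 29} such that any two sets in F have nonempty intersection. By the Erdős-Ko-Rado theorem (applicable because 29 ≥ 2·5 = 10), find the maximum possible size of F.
max |F| = C(28, 4) = 20475

Erdős-Ko-Rado (1961): when n ≥ 2k, max |F| = C(n−1, k−1). The bound is attained by the star {A : i ∈ A} for any fixed i ∈ [n]. Here C(29−1, 5−1) = C(28, 4) = 20475.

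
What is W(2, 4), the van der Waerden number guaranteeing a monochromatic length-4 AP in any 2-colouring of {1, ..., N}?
W(2, 4) = 35

This is a classical value, W(2, 4) = 35, established by combining an explicit 2-colouring of {1, ..., 34} with no monochromatic 4-AP (giving the lower bound W(2, 4) > 34) and a finite case analysis / exhaustive computer search showing every 2-colouring of {1, ..., 35} has such an AP.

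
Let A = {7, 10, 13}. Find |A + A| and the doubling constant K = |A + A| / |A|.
K = |A + A| / |A| = 5/3

Enumerate A + A = {a + b : a, b ∈ A}. With |A| = 3, there are |A|^2 = 9 ordered sum pairs; collecting distinct values, A + A = {14, 17, 20, 23, 26}, so |A + A| = 5. Thus K = 5/3. Here |A + A| = 2|A| − 1 = 5, the minimum possible — so K = 5/3 is minimal, which holds iff A is an arithmetic progression.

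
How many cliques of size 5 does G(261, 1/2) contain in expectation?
E[# K_5] = C(261, 5) · (1/2)^C(5, 2) = 9711475137 / 2^10 ≈ 9483862.438477

For each 5-subset S of vertices (there are C(261, 5) = 9711475137 such S), let X_S = 1 if S induces a K_5 (all C(5, 2) = 10 edges present). Then P(X_S = 1) = (1/2)^10 = 1/1024. By linearity of expectation, E[# K_5] = C(261, 5) · (1/2)^10 = 9711475137 / 1024 ≈ 9483862.438477.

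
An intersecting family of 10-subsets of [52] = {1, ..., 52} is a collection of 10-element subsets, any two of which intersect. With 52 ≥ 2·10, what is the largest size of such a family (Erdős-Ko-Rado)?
max |F| = C(51, 9) = 3042312350

Erdős-Ko-Rado (1961): when n ≥ 2k, max |F| = C(n−1, k−1). The bound is attained by the star {A : i ∈ A} for any fixed i ∈ [n]. Here C(52−1, 10−1) = C(51, 9) = 3042312350.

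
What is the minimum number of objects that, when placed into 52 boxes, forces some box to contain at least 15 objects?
n = (15 − 1)·52 + 1 = 729

By the generalised pigeonhole principle, to guarantee some box contains ≥ r objects we need more than (r − 1) · k objects total. Threshold: n = (r − 1) · k + 1. With r = 15 and k = 52: n = 14 · 52 + 1 = 728 + 1 = 729. For n = 728 = 14 · 52, we can put exactly 14 objects in every box, avoiding 15 in any single one — so 729 is tight.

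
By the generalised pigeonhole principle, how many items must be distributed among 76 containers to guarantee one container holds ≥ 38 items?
n = (38 − 1)·76 + 1 = 2813

By the generalised pigeonhole principle, to guarantee some box contains ≥ r objects we need more than (r − 1) · k objects total. Threshold: n = (r − 1) · k + 1. With r = 38 and k = 76: n = 37 · 76 + 1 = 2812 + 1 = 2813. For n = 2812 = 37 · 76, we can put exactly 37 objects in every box, avoiding 38 in any single one — so 2813 is tight.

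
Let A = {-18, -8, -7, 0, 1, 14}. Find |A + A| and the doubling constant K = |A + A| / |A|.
K = |A + A| / |A| = 20/6 = 10/3

Enumerate A + A = {a + b : a, b ∈ A}. With |A| = 6, there are |A|^2 = 36 ordered sum pairs; collecting distinct values, A + A = {-36, -26, -25, -18, -17, -16, -15, -14, -8, -7, -6, -4, 0, 1, 2, 6, 7, 14, 15, 28}, so |A + A| = 20. Thus K = 20/6 = 10/3. For comparison, the minimum possible |A + A| over all 6-element sets is 2·6 − 1 = 11 (so min K = 11/6), attained only by arithmetic progressions.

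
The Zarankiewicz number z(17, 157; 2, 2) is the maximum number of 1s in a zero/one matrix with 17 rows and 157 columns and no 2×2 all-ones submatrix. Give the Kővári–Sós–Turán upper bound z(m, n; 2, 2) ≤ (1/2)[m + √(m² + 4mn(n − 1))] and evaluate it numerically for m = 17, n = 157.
z(17, 157; 2, 2) ≤ (1/2)[17 + √(17² + 4·17·157·156)] = (1/2)[17 + √1665745] = 653.8187

Kővári–Sós–Turán: let r_1, ..., r_17 be the row sums and z = Σ r_i the total number of 1s. Each pair of columns can share at most one row with both entries 1 (else a 2×2 all-ones block appears), so Σ_i C(r_i, 2) ≤ C(157, 2) = 12246. By convexity Σ_i C(r_i, 2) ≥ 17·C(z/17, 2) = z(z − 17)/(2·17), giving z² − 17z − 17·157·156 ≤ 0 and hence z ≤ (1/2)[17 + √(289 + 4·416364)] = (1/2)[17 + √1665745] ≈ (1/2)(17 + 1290.6374) = 653.8187.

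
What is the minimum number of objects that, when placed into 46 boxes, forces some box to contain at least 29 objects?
n = (29 − 1)·46 + 1 = 1289

By the generalised pigeonhole principle, to guarantee some box contains ≥ r objects we need more than (r − 1) · k objects total. Threshold: n = (r − 1) · k + 1. With r = 29 and k = 46: n = 28 · 46 + 1 = 1288 + 1 = 1289. For n = 1288 = 28 · 46, we can put exactly 28 objects in every box, avoiding 29 in any single one — so 1289 is tight.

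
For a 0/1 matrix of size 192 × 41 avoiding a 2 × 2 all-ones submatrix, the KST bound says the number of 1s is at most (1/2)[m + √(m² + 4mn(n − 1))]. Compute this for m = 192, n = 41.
z(192, 41; 2, 2) ≤ (1/2)[192 + √(192² + 4·192·41·40)] = (1/2)[192 + √1296384] = 665.2943

Kővári–Sós–Turán: let r_1, ..., r_192 be the row sums and z = Σ r_i the total number of 1s. Each pair of columns can share at most one row with both entries 1 (else a 2×2 all-ones block appears), so Σ_i C(r_i, 2) ≤ C(41, 2) = 820. By convexity Σ_i C(r_i, 2) ≥ 192·C(z/192, 2) = z(z − 192)/(2·192), giving z² − 192z − 192·41·40 ≤ 0 and hence z ≤ (1/2)[192 + √(36864 + 4·314880)] = (1/2)[192 + √1296384] ≈ (1/2)(192 + 1138.5886) = 665.2943.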